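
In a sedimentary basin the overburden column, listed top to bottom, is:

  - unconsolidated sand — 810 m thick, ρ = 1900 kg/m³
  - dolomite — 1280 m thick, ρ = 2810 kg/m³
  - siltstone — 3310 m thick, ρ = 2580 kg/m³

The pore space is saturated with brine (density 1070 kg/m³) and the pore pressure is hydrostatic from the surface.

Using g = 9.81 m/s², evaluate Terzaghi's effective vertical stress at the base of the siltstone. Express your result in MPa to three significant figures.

77.5 MPa

Overburden (lithostatic) stress σ_v:
unconsolidated sand: 1900 kg/m³ × 9.81 m/s² × 810 m = 1.510×10^7 Pa = 15.10 MPa
dolomite: 2810 kg/m³ × 9.81 m/s² × 1280 m = 3.528×10^7 Pa = 35.28 MPa
siltstone: 2580 kg/m³ × 9.81 m/s² × 3310 m = 8.378×10^7 Pa = 83.78 MPa
Total = 15.10 + 35.28 + 83.78 = 134.16 MPa
Pore pressure P_p = 1070 kg/m³ × 9.81 m/s² × 5400 m = 5.668×10^7 Pa = 56.68 MPa
Effective stress σ' = σ_v − P_p = 134.2 − 56.68 = 77.475 MPa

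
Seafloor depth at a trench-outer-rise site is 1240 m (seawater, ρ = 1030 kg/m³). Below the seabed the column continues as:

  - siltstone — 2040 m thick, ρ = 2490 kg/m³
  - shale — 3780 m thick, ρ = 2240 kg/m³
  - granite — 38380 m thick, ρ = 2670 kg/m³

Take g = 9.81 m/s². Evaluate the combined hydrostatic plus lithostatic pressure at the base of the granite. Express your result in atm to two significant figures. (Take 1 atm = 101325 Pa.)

11000 atm

seawater: 1030 kg/m³ × 9.81 m/s² × 1240 m = 1.253×10^7 Pa = 123.7 atm
siltstone: 2490 kg/m³ × 9.81 m/s² × 2040 m = 4.983×10^7 Pa = 491.8 atm
shale: 2240 kg/m³ × 9.81 m/s² × 3780 m = 8.306×10^7 Pa = 819.8 atm
granite: 2670 kg/m³ × 9.81 m/s² × 38380 m = 1.005×10^9 Pa = 9921 atm
Total = 123.7 + 491.8 + 819.8 + 9921 = 11357 atm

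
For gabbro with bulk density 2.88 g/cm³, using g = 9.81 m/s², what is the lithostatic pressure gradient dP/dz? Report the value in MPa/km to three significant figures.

28.3 MPa/km

dP/dz = ρg = 2880 kg/m³ × 9.81 m/s² = 28253 Pa/m
= 28253 Pa/m × (1 MPa/km / 1000.0 Pa/m) = 28.253 MPa/km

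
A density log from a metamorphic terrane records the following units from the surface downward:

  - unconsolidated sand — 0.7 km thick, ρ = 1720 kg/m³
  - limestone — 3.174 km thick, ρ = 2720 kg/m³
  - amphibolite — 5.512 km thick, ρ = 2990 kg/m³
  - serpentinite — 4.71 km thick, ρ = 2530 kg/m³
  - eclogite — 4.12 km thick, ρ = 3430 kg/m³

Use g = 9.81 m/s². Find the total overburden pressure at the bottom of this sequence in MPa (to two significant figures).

510 MPa

unconsolidated sand: 1720 kg/m³ × 9.81 m/s² × 700 m = 1.181×10^7 Pa = 11.81 MPa
limestone: 2720 kg/m³ × 9.81 m/s² × 3174 m = 8.469×10^7 Pa = 84.69 MPa
amphibolite: 2990 kg/m³ × 9.81 m/s² × 5512 m = 1.617×10^8 Pa = 161.7 MPa
serpentinite: 2530 kg/m³ × 9.81 m/s² × 4710 m = 1.169×10^8 Pa = 116.9 MPa
eclogite: 3430 kg/m³ × 9.81 m/s² × 4120 m = 1.386×10^8 Pa = 138.6 MPa
Total = 11.81 + 84.69 + 161.7 + 116.9 + 138.6 = 513.71 MPa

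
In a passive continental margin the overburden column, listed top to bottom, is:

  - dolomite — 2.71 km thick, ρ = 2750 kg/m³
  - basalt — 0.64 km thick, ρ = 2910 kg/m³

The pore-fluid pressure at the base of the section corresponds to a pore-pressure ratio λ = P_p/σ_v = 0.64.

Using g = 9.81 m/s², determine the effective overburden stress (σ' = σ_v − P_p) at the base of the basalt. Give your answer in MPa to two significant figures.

33 MPa

Overburden (lithostatic) stress σ_v:
dolomite: 2750 kg/m³ × 9.81 m/s² × 2710 m = 7.311×10^7 Pa = 73.11 MPa
basalt: 2910 kg/m³ × 9.81 m/s² × 640 m = 1.827×10^7 Pa = 18.27 MPa
Total = 73.11 + 18.27 = 91.379 MPa
Pore pressure P_p = λ·σ_v = 0.64 × 91.38 MPa = 58.48 MPa
Effective stress σ' = σ_v − P_p = 91.38 − 58.48 = 32.897 MPa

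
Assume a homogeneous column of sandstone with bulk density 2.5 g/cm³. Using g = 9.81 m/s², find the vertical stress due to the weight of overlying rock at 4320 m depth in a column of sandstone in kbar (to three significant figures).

sandstone: 2500 kg/m³ × 9.81 m/s² × 4320 m = 1.059×10^8 Pa = 1.059 kbar

1.06 kbar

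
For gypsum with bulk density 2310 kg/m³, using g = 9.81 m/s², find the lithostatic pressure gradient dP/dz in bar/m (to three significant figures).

0.227 bar/m

dP/dz = ρg = 2310 kg/m³ × 9.81 m/s² = 22661 Pa/m
= 22661 Pa/m × (1 bar/m / 1.0000×10^5 Pa/m) = 0.22661 bar/m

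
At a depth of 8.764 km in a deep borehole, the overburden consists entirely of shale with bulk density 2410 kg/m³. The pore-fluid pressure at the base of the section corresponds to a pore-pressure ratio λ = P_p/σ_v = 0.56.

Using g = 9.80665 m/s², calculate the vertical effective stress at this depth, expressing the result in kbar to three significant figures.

0.911 kbar

Overburden (lithostatic) stress σ_v:
shale: 2410 kg/m³ × 9.80665 m/s² × 8764 m = 2.071×10^8 Pa = 207.1 MPa
Pore pressure P_p = λ·σ_v = 0.56 × 207.1 MPa = 116.0 MPa
Effective stress σ' = σ_v − P_p = 207.1 − 116.0 = 91.137 MPa = 0.91137 kbar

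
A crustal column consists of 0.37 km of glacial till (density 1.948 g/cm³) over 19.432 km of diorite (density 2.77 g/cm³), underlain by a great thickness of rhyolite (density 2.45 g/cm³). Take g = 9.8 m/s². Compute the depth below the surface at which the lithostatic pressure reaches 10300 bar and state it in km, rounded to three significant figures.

40.4 km

Pressure at base of upper layers: 1948×9.8×370 + 2770×9.8×19432 = 5.346×10^8 Pa = 5346 bar
Remaining pressure to be supplied by rhyolite: 1.030×10^9 − 5.346×10^8 = 4.954×10^8 Pa
Additional depth in rhyolite = 4.954×10^8 Pa / (2450 kg/m³ × 9.8 m/s²) = 20635 m
Total depth = 19802 m + 20635 m = 40437 m
= 40.437 km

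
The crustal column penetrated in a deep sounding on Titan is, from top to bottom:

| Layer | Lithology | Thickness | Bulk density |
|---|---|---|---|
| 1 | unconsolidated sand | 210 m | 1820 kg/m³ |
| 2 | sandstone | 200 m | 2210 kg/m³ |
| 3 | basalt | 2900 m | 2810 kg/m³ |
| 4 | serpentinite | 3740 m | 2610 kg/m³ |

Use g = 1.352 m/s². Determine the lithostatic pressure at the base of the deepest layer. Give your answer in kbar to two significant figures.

unconsolidated sand: 1820 kg/m³ × 1.352 m/s² × 210 m = 5.167×10^5 Pa = 5.167×10^-3 kbar
sandstone: 2210 kg/m³ × 1.352 m/s² × 200 m = 5.976×10^5 Pa = 5.976×10^-3 kbar
basalt: 2810 kg/m³ × 1.352 m/s² × 2900 m = 1.102×10^7 Pa = 0.1102 kbar
serpentinite: 2610 kg/m³ × 1.352 m/s² × 3740 m = 1.320×10^7 Pa = 0.1320 kbar
Total = 5.167×10^-3 + 5.976×10^-3 + 0.1102 + 0.1320 = 0.25329 kbar

0.25 kbar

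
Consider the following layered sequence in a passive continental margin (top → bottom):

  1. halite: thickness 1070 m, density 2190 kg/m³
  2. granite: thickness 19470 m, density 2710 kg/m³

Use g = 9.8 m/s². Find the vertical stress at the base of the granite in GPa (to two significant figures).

0.54 GPa

halite: 2190 kg/m³ × 9.8 m/s² × 1070 m = 2.296×10^7 Pa = 0.02296 GPa
granite: 2710 kg/m³ × 9.8 m/s² × 19470 m = 5.171×10^8 Pa = 0.5171 GPa
Total = 0.02296 + 0.5171 = 0.54005 GPa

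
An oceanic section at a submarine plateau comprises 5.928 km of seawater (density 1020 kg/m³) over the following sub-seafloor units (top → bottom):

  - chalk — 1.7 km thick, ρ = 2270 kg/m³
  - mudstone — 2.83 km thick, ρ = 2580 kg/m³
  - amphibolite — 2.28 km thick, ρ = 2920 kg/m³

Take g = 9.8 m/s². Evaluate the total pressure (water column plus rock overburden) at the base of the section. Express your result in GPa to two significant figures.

0.23 GPa

seawater: 1020 kg/m³ × 9.8 m/s² × 5928 m = 5.926×10^7 Pa = 0.05926 GPa
chalk: 2270 kg/m³ × 9.8 m/s² × 1700 m = 3.782×10^7 Pa = 0.03782 GPa
mudstone: 2580 kg/m³ × 9.8 m/s² × 2830 m = 7.155×10^7 Pa = 0.07155 GPa
amphibolite: 2920 kg/m³ × 9.8 m/s² × 2280 m = 6.524×10^7 Pa = 0.06524 GPa
Total = 0.05926 + 0.03782 + 0.07155 + 0.06524 = 0.23387 GPa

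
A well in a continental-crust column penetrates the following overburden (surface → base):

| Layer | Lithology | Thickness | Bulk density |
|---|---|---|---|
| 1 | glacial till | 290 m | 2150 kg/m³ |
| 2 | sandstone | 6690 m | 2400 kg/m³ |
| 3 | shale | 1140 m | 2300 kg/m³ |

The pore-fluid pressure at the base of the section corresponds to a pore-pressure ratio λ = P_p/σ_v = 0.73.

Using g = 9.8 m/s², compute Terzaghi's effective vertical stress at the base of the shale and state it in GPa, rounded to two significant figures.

Overburden (lithostatic) stress σ_v:
glacial till: 2150 kg/m³ × 9.8 m/s² × 290 m = 6.110×10^6 Pa = 6.110 MPa
sandstone: 2400 kg/m³ × 9.8 m/s² × 6690 m = 1.573×10^8 Pa = 157.3 MPa
shale: 2300 kg/m³ × 9.8 m/s² × 1140 m = 2.570×10^7 Pa = 25.70 MPa
Total = 6.110 + 157.3 + 25.70 = 189.15 MPa
Pore pressure P_p = λ·σ_v = 0.73 × 189.2 MPa = 138.1 MPa
Effective stress σ' = σ_v − P_p = 189.2 − 138.1 = 51.072 MPa = 0.051072 GPa

0.051 GPa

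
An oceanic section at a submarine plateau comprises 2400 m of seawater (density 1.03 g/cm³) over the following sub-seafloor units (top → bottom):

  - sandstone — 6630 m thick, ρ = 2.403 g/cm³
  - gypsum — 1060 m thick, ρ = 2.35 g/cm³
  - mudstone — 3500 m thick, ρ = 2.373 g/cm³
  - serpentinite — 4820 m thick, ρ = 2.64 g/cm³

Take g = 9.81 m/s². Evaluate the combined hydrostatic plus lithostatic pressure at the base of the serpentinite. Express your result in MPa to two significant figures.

410 MPa

seawater: 1030 kg/m³ × 9.81 m/s² × 2400 m = 2.425×10^7 Pa = 24.25 MPa
sandstone: 2403 kg/m³ × 9.81 m/s² × 6630 m = 1.563×10^8 Pa = 156.3 MPa
gypsum: 2350 kg/m³ × 9.81 m/s² × 1060 m = 2.444×10^7 Pa = 24.44 MPa
mudstone: 2373 kg/m³ × 9.81 m/s² × 3500 m = 8.148×10^7 Pa = 81.48 MPa
serpentinite: 2640 kg/m³ × 9.81 m/s² × 4820 m = 1.248×10^8 Pa = 124.8 MPa
Total = 24.25 + 156.3 + 24.44 + 81.48 + 124.8 = 411.29 MPa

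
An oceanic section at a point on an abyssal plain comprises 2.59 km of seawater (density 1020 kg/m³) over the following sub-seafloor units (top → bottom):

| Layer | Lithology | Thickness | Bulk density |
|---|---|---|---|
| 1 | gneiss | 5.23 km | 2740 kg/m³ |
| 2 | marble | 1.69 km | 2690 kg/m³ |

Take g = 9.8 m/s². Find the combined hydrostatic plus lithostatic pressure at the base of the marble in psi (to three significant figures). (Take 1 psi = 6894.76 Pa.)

seawater: 1020 kg/m³ × 9.8 m/s² × 2590 m = 2.589×10^7 Pa = 3755 psi
gneiss: 2740 kg/m³ × 9.8 m/s² × 5230 m = 1.404×10^8 Pa = 20369 psi
marble: 2690 kg/m³ × 9.8 m/s² × 1690 m = 4.455×10^7 Pa = 6462 psi
Total = 3755 + 20369 + 6462 = 30585 psi

30600 psi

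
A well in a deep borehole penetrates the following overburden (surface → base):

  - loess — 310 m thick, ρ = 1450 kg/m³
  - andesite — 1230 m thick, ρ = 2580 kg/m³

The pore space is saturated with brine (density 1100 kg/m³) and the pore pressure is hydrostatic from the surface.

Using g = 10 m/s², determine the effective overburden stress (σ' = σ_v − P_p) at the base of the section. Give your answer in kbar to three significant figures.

0.193 kbar

Overburden (lithostatic) stress σ_v:
loess: 1450 kg/m³ × 10 m/s² × 310 m = 4.495×10^6 Pa = 4.495 MPa
andesite: 2580 kg/m³ × 10 m/s² × 1230 m = 3.173×10^7 Pa = 31.73 MPa
Total = 4.495 + 31.73 = 36.229 MPa
Pore pressure P_p = 1100 kg/m³ × 10 m/s² × 1540 m = 1.694×10^7 Pa = 16.94 MPa
Effective stress σ' = σ_v − P_p = 36.23 − 16.94 = 19.289 MPa = 0.19289 kbar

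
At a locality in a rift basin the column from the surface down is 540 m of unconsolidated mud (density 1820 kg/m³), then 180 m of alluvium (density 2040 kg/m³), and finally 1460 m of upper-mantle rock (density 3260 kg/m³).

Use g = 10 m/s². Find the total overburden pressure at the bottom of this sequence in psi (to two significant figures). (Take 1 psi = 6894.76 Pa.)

8900 psi

unconsolidated mud: 1820 kg/m³ × 10 m/s² × 540 m = 9.828×10^6 Pa = 1425 psi
alluvium: 2040 kg/m³ × 10 m/s² × 180 m = 3.672×10^6 Pa = 532.6 psi
upper-mantle rock: 3260 kg/m³ × 10 m/s² × 1460 m = 4.760×10^7 Pa = 6903 psi
Total = 1425 + 532.6 + 6903 = 8861.2 psi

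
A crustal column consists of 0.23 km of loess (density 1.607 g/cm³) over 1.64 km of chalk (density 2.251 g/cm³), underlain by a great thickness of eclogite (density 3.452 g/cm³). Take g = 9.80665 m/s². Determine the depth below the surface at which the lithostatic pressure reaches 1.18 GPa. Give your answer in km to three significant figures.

Pressure at base of upper layers: 1607×9.80665×230 + 2251×9.80665×1640 = 3.983×10^7 Pa = 0.03983 GPa
Remaining pressure to be supplied by eclogite: 1.180×10^9 − 3.983×10^7 = 1.140×10^9 Pa
Additional depth in eclogite = 1.140×10^9 Pa / (3452 kg/m³ × 9.80665 m/s²) = 33681 m
Total depth = 1870 m + 33681 m = 35551 m
= 35.551 km

35.6 km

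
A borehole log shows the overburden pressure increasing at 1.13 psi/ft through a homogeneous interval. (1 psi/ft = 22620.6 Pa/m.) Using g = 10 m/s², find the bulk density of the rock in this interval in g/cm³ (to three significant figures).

ρ = (dP/dz)/g = 1.13 psi/ft / 10 m/s² = 25561 Pa/m / 10 m/s² = 2556.1 kg/m³
= 2.556 g/cm³

2.56 g/cm³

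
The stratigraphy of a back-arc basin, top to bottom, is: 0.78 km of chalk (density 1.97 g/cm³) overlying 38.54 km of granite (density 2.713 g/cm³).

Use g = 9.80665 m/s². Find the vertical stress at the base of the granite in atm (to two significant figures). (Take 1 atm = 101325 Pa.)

chalk: 1970 kg/m³ × 9.80665 m/s² × 780 m = 1.507×10^7 Pa = 148.7 atm
granite: 2713 kg/m³ × 9.80665 m/s² × 38540 m = 1.025×10^9 Pa = 10120 atm
Total = 148.7 + 10120 = 10268 atm

10000 atm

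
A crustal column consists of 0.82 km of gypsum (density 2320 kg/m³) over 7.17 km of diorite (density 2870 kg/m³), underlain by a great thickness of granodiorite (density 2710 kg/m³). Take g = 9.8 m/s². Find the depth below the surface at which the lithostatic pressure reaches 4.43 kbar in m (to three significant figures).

Pressure at base of upper layers: 2320×9.8×820 + 2870×9.8×7170 = 2.203×10^8 Pa = 2.203 kbar
Remaining pressure to be supplied by granodiorite: 4.430×10^8 − 2.203×10^8 = 2.227×10^8 Pa
Additional depth in granodiorite = 2.227×10^8 Pa / (2710 kg/m³ × 9.8 m/s²) = 8385.2 m
Total depth = 7990 m + 8385.2 m = 16375 m

16400 m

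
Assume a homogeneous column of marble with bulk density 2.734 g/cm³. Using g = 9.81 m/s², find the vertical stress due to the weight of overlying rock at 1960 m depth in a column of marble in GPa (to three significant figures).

0.0526 GPa

marble: 2734 kg/m³ × 9.81 m/s² × 1960 m = 5.257×10^7 Pa = 0.05257 GPa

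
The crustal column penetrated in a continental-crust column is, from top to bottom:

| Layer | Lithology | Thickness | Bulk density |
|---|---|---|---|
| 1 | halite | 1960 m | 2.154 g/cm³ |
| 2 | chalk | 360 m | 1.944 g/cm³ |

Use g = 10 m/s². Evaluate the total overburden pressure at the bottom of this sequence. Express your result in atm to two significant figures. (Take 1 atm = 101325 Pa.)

halite: 2154 kg/m³ × 10 m/s² × 1960 m = 4.222×10^7 Pa = 416.7 atm
chalk: 1944 kg/m³ × 10 m/s² × 360 m = 6.998×10^6 Pa = 69.07 atm
Total = 416.7 + 69.07 = 485.73 atm

490 atm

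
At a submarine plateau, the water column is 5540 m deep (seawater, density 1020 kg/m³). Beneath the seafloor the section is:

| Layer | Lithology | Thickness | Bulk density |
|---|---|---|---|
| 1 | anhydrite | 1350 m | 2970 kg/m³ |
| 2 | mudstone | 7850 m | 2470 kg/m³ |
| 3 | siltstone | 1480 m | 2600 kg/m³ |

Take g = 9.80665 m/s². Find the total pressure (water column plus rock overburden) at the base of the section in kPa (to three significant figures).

323000 kPa

seawater: 1020 kg/m³ × 9.80665 m/s² × 5540 m = 5.542×10^7 Pa = 55415 kPa
anhydrite: 2970 kg/m³ × 9.80665 m/s² × 1350 m = 3.932×10^7 Pa = 39320 kPa
mudstone: 2470 kg/m³ × 9.80665 m/s² × 7850 m = 1.901×10^8 Pa = 1.901×10^5 kPa
siltstone: 2600 kg/m³ × 9.80665 m/s² × 1480 m = 3.774×10^7 Pa = 37736 kPa
Total = 55415 + 39320 + 1.901×10^5 + 37736 = 3.2262×10^5 kPa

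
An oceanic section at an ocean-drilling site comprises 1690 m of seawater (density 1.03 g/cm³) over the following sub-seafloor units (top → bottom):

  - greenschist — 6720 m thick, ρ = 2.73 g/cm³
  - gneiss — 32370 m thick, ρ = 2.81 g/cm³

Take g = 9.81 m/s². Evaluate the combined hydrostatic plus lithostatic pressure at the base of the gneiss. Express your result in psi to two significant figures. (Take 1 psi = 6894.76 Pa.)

seawater: 1030 kg/m³ × 9.81 m/s² × 1690 m = 1.708×10^7 Pa = 2477 psi
greenschist: 2730 kg/m³ × 9.81 m/s² × 6720 m = 1.800×10^8 Pa = 26102 psi
gneiss: 2810 kg/m³ × 9.81 m/s² × 32370 m = 8.923×10^8 Pa = 1.294×10^5 psi
Total = 2477 + 26102 + 1.294×10^5 = 1.5800×10^5 psi

160000 psi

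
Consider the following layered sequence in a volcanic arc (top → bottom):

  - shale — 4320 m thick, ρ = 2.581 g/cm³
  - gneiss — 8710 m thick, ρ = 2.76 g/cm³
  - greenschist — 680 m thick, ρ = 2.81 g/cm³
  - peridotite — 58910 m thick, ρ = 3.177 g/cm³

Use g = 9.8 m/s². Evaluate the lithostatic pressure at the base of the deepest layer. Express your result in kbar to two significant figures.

22 kbar

shale: 2581 kg/m³ × 9.8 m/s² × 4320 m = 1.093×10^8 Pa = 1.093 kbar
gneiss: 2760 kg/m³ × 9.8 m/s² × 8710 m = 2.356×10^8 Pa = 2.356 kbar
greenschist: 2810 kg/m³ × 9.8 m/s² × 680 m = 1.873×10^7 Pa = 0.1873 kbar
peridotite: 3177 kg/m³ × 9.8 m/s² × 58910 m = 1.834×10^9 Pa = 18.34 kbar
Total = 1.093 + 2.356 + 0.1873 + 18.34 = 21.977 kbar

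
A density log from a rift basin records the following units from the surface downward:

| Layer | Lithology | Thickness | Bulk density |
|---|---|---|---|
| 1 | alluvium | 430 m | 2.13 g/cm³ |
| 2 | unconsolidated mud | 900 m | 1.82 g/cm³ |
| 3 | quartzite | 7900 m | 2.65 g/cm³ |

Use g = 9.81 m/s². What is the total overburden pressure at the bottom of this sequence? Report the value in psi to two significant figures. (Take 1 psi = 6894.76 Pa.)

33000 psi

alluvium: 2130 kg/m³ × 9.81 m/s² × 430 m = 8.985×10^6 Pa = 1303 psi
unconsolidated mud: 1820 kg/m³ × 9.81 m/s² × 900 m = 1.607×10^7 Pa = 2331 psi
quartzite: 2650 kg/m³ × 9.81 m/s² × 7900 m = 2.054×10^8 Pa = 29787 psi
Total = 1303 + 2331 + 29787 = 33420 psi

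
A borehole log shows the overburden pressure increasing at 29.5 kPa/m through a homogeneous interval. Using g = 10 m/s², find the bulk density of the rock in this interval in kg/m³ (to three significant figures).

ρ = (dP/dz)/g = 29.5 kPa/m / 10 m/s² = 29500 Pa/m / 10 m/s² = 2950.0 kg/m³

2950 kg/m³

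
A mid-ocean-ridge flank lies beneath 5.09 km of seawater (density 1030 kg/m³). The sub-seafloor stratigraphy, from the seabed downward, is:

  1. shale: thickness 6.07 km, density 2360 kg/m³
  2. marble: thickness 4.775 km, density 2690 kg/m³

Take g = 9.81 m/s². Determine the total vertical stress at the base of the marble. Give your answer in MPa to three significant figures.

seawater: 1030 kg/m³ × 9.81 m/s² × 5090 m = 5.143×10^7 Pa = 51.43 MPa
shale: 2360 kg/m³ × 9.81 m/s² × 6070 m = 1.405×10^8 Pa = 140.5 MPa
marble: 2690 kg/m³ × 9.81 m/s² × 4775 m = 1.260×10^8 Pa = 126.0 MPa
Total = 51.43 + 140.5 + 126.0 = 317.97 MPa

318 MPa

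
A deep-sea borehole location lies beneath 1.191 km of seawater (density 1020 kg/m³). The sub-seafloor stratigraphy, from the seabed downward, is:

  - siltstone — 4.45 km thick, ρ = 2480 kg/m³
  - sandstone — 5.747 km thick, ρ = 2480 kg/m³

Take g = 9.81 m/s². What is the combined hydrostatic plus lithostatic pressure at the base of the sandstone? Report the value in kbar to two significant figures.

seawater: 1020 kg/m³ × 9.81 m/s² × 1191 m = 1.192×10^7 Pa = 0.1192 kbar
siltstone: 2480 kg/m³ × 9.81 m/s² × 4450 m = 1.083×10^8 Pa = 1.083 kbar
sandstone: 2480 kg/m³ × 9.81 m/s² × 5747 m = 1.398×10^8 Pa = 1.398 kbar
Total = 0.1192 + 1.083 + 1.398 = 2.6000 kbar

2.6 kbar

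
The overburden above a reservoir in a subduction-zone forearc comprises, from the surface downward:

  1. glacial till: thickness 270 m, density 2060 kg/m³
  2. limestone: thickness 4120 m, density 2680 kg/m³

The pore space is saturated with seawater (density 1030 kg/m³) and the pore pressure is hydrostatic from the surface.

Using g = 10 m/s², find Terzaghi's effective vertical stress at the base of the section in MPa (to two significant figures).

71 MPa

Overburden (lithostatic) stress σ_v:
glacial till: 2060 kg/m³ × 10 m/s² × 270 m = 5.562×10^6 Pa = 5.562 MPa
limestone: 2680 kg/m³ × 10 m/s² × 4120 m = 1.104×10^8 Pa = 110.4 MPa
Total = 5.562 + 110.4 = 115.98 MPa
Pore pressure P_p = 1030 kg/m³ × 10 m/s² × 4390 m = 4.522×10^7 Pa = 45.22 MPa
Effective stress σ' = σ_v − P_p = 116.0 − 45.22 = 70.761 MPa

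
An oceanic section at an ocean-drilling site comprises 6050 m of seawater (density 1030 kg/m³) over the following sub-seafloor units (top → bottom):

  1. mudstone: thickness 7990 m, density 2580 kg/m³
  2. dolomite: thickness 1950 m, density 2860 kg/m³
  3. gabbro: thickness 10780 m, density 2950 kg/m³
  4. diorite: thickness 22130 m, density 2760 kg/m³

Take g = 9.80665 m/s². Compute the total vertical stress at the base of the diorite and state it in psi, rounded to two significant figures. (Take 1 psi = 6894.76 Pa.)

seawater: 1030 kg/m³ × 9.80665 m/s² × 6050 m = 6.111×10^7 Pa = 8863 psi
mudstone: 2580 kg/m³ × 9.80665 m/s² × 7990 m = 2.022×10^8 Pa = 29320 psi
dolomite: 2860 kg/m³ × 9.80665 m/s² × 1950 m = 5.469×10^7 Pa = 7932 psi
gabbro: 2950 kg/m³ × 9.80665 m/s² × 10780 m = 3.119×10^8 Pa = 45232 psi
diorite: 2760 kg/m³ × 9.80665 m/s² × 22130 m = 5.990×10^8 Pa = 86874 psi
Total = 8863 + 29320 + 7932 + 45232 + 86874 = 1.7822×10^5 psi

180000 psi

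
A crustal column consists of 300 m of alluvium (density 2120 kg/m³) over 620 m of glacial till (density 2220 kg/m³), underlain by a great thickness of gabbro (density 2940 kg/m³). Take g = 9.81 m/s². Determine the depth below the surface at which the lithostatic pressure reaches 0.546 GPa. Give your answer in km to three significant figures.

19.2 km

Pressure at base of upper layers: 2120×9.81×300 + 2220×9.81×620 = 1.974×10^7 Pa = 0.01974 GPa
Remaining pressure to be supplied by gabbro: 5.460×10^8 − 1.974×10^7 = 5.263×10^8 Pa
Additional depth in gabbro = 5.263×10^8 Pa / (2940 kg/m³ × 9.81 m/s²) = 18247 m
Total depth = 920 m + 18247 m = 19167 m
= 19.167 km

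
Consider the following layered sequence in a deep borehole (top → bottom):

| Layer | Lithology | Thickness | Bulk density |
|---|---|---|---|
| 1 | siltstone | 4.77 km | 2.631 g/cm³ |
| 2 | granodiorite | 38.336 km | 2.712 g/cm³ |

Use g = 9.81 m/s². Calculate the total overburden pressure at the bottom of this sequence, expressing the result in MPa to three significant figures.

1140 MPa

siltstone: 2631 kg/m³ × 9.81 m/s² × 4770 m = 1.231×10^8 Pa = 123.1 MPa
granodiorite: 2712 kg/m³ × 9.81 m/s² × 38336 m = 1.020×10^9 Pa = 1020 MPa
Total = 123.1 + 1020 = 1143.0 MPa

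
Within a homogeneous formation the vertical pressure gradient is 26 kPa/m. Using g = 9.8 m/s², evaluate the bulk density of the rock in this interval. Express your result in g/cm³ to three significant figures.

ρ = (dP/dz)/g = 26 kPa/m / 9.8 m/s² = 26000 Pa/m / 9.8 m/s² = 2653.1 kg/m³
= 2.653 g/cm³

2.65 g/cm³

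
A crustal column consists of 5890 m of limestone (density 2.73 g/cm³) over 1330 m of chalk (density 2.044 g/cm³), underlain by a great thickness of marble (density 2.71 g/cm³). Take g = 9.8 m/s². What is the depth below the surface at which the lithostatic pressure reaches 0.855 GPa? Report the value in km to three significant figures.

32.5 km

Pressure at base of upper layers: 2730×9.8×5890 + 2044×9.8×1330 = 1.842×10^8 Pa = 0.1842 GPa
Remaining pressure to be supplied by marble: 8.550×10^8 − 1.842×10^8 = 6.708×10^8 Pa
Additional depth in marble = 6.708×10^8 Pa / (2710 kg/m³ × 9.8 m/s²) = 25257 m
Total depth = 7220 m + 25257 m = 32477 m
= 32.477 km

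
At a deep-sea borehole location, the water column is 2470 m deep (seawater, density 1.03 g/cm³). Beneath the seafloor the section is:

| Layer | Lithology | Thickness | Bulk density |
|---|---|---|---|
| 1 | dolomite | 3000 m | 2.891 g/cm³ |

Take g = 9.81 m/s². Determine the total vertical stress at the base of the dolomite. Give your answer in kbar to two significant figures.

1.1 kbar

seawater: 1030 kg/m³ × 9.81 m/s² × 2470 m = 2.496×10^7 Pa = 0.2496 kbar
dolomite: 2891 kg/m³ × 9.81 m/s² × 3000 m = 8.508×10^7 Pa = 0.8508 kbar
Total = 0.2496 + 0.8508 = 1.1004 kbar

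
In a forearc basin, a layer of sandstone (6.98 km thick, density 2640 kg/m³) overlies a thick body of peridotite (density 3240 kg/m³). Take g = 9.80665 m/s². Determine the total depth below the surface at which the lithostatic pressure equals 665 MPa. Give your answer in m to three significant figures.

Pressure at base of upper layers: 2640×9.80665×6980 = 1.807×10^8 Pa = 180.7 MPa
Remaining pressure to be supplied by peridotite: 6.650×10^8 − 1.807×10^8 = 4.843×10^8 Pa
Additional depth in peridotite = 4.843×10^8 Pa / (3240 kg/m³ × 9.80665 m/s²) = 15242 m
Total depth = 6980 m + 15242 m = 22222 m

22200 m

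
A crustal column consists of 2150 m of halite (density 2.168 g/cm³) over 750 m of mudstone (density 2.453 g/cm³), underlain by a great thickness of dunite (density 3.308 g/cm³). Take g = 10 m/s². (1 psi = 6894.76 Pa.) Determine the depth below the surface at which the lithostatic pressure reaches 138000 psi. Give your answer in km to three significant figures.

29.7 km

Pressure at base of upper layers: 2168×10×2150 + 2453×10×750 = 6.501×10^7 Pa = 9429 psi
Remaining pressure to be supplied by dunite: 9.515×10^8 − 6.501×10^7 = 8.865×10^8 Pa
Additional depth in dunite = 8.865×10^8 Pa / (3308 kg/m³ × 10 m/s²) = 26798 m
Total depth = 2900 m + 26798 m = 29698 m
= 29.698 km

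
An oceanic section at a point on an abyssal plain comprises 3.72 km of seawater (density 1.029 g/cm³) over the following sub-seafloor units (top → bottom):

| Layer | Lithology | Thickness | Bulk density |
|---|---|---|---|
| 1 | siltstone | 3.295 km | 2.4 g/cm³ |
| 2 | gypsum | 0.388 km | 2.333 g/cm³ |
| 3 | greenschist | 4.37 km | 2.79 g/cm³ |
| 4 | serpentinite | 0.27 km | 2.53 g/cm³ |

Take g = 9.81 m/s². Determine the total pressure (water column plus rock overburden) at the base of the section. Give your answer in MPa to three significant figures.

250 MPa

seawater: 1029 kg/m³ × 9.81 m/s² × 3720 m = 3.755×10^7 Pa = 37.55 MPa
siltstone: 2400 kg/m³ × 9.81 m/s² × 3295 m = 7.758×10^7 Pa = 77.58 MPa
gypsum: 2333 kg/m³ × 9.81 m/s² × 388 m = 8.880×10^6 Pa = 8.880 MPa
greenschist: 2790 kg/m³ × 9.81 m/s² × 4370 m = 1.196×10^8 Pa = 119.6 MPa
serpentinite: 2530 kg/m³ × 9.81 m/s² × 270 m = 6.701×10^6 Pa = 6.701 MPa
Total = 37.55 + 77.58 + 8.880 + 119.6 + 6.701 = 250.32 MPa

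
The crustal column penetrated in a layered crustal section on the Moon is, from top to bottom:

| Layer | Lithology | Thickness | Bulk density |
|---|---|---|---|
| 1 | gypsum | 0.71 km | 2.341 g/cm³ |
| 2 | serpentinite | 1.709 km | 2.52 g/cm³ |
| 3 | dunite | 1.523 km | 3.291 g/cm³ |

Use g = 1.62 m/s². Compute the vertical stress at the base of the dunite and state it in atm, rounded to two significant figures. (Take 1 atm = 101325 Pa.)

gypsum: 2341 kg/m³ × 1.62 m/s² × 710 m = 2.693×10^6 Pa = 26.57 atm
serpentinite: 2520 kg/m³ × 1.62 m/s² × 1709 m = 6.977×10^6 Pa = 68.86 atm
dunite: 3291 kg/m³ × 1.62 m/s² × 1523 m = 8.120×10^6 Pa = 80.14 atm
Total = 26.57 + 68.86 + 80.14 = 175.57 atm

180 atm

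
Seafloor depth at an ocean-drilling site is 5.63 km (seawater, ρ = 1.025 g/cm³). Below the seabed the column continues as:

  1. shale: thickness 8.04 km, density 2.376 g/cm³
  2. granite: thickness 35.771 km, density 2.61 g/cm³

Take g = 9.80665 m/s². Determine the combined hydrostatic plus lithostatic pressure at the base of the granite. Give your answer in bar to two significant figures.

12000 bar

seawater: 1025 kg/m³ × 9.80665 m/s² × 5630 m = 5.659×10^7 Pa = 565.9 bar
shale: 2376 kg/m³ × 9.80665 m/s² × 8040 m = 1.873×10^8 Pa = 1873 bar
granite: 2610 kg/m³ × 9.80665 m/s² × 35771 m = 9.156×10^8 Pa = 9156 bar
Total = 565.9 + 1873 + 9156 = 11595 bar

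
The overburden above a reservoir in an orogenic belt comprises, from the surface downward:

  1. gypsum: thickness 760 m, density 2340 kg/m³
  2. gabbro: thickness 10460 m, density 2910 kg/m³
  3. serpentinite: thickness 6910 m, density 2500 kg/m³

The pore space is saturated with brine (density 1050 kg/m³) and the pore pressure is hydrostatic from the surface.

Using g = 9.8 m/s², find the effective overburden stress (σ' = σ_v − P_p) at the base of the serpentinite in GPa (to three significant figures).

0.298 GPa

Overburden (lithostatic) stress σ_v:
gypsum: 2340 kg/m³ × 9.8 m/s² × 760 m = 1.743×10^7 Pa = 17.43 MPa
gabbro: 2910 kg/m³ × 9.8 m/s² × 10460 m = 2.983×10^8 Pa = 298.3 MPa
serpentinite: 2500 kg/m³ × 9.8 m/s² × 6910 m = 1.693×10^8 Pa = 169.3 MPa
Total = 17.43 + 298.3 + 169.3 = 485.02 MPa
Pore pressure P_p = 1050 kg/m³ × 9.8 m/s² × 18130 m = 1.866×10^8 Pa = 186.6 MPa
Effective stress σ' = σ_v − P_p = 485.0 − 186.6 = 298.46 MPa = 0.29846 GPa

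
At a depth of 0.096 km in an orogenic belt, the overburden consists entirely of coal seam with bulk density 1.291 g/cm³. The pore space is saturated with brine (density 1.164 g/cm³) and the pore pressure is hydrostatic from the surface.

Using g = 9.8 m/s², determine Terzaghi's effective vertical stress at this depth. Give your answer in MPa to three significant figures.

Overburden (lithostatic) stress σ_v:
coal seam: 1291 kg/m³ × 9.8 m/s² × 96 m = 1.215×10^6 Pa = 1.215 MPa
Pore pressure P_p = 1164 kg/m³ × 9.8 m/s² × 96 m = 1.095×10^6 Pa = 1.095 MPa
Effective stress σ' = σ_v − P_p = 1.215 − 1.095 = 0.11948 MPa

0.119 MPa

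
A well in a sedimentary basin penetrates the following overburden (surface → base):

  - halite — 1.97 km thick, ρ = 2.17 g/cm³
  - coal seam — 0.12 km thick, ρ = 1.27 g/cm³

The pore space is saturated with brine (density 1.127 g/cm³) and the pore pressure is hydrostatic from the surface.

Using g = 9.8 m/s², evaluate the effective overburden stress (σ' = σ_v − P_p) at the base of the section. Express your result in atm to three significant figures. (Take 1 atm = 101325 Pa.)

200 atm

Overburden (lithostatic) stress σ_v:
halite: 2170 kg/m³ × 9.8 m/s² × 1970 m = 4.189×10^7 Pa = 41.89 MPa
coal seam: 1270 kg/m³ × 9.8 m/s² × 120 m = 1.494×10^6 Pa = 1.494 MPa
Total = 41.89 + 1.494 = 43.388 MPa
Pore pressure P_p = 1127 kg/m³ × 9.8 m/s² × 2090 m = 2.308×10^7 Pa = 23.08 MPa
Effective stress σ' = σ_v − P_p = 43.39 − 23.08 = 20.304 MPa = 200.39 atm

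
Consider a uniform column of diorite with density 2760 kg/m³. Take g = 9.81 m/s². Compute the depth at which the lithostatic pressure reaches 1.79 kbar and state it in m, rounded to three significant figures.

h = P/(ρg) = 1.79 kbar / (2760 kg/m³ × 9.81 m/s²) = 1.790×10^8 Pa / 27076 Pa/m = 6611.1 m

6610 m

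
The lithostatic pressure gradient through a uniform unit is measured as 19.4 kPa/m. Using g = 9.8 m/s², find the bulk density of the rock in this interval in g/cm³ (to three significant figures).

1.98 g/cm³

ρ = (dP/dz)/g = 19.4 kPa/m / 9.8 m/s² = 19400 Pa/m / 9.8 m/s² = 1979.6 kg/m³
= 1.980 g/cm³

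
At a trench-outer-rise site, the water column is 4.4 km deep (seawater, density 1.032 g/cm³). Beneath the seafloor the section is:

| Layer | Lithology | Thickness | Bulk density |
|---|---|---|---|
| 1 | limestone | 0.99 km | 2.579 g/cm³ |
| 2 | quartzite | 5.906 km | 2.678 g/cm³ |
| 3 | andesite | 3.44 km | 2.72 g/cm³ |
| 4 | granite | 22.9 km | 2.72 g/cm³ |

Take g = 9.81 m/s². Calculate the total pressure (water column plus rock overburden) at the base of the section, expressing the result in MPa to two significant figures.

930 MPa

seawater: 1032 kg/m³ × 9.81 m/s² × 4400 m = 4.455×10^7 Pa = 44.55 MPa
limestone: 2579 kg/m³ × 9.81 m/s² × 990 m = 2.505×10^7 Pa = 25.05 MPa
quartzite: 2678 kg/m³ × 9.81 m/s² × 5906 m = 1.552×10^8 Pa = 155.2 MPa
andesite: 2720 kg/m³ × 9.81 m/s² × 3440 m = 9.179×10^7 Pa = 91.79 MPa
granite: 2720 kg/m³ × 9.81 m/s² × 22900 m = 6.110×10^8 Pa = 611.0 MPa
Total = 44.55 + 25.05 + 155.2 + 91.79 + 611.0 = 927.59 MPa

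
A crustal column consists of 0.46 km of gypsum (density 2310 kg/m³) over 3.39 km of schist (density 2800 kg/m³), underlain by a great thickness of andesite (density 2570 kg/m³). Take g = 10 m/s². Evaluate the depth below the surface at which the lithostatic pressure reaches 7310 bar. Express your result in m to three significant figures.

28200 m

Pressure at base of upper layers: 2310×10×460 + 2800×10×3390 = 1.055×10^8 Pa = 1055 bar
Remaining pressure to be supplied by andesite: 7.310×10^8 − 1.055×10^8 = 6.255×10^8 Pa
Additional depth in andesite = 6.255×10^8 Pa / (2570 kg/m³ × 10 m/s²) = 24337 m
Total depth = 3850 m + 24337 m = 28187 m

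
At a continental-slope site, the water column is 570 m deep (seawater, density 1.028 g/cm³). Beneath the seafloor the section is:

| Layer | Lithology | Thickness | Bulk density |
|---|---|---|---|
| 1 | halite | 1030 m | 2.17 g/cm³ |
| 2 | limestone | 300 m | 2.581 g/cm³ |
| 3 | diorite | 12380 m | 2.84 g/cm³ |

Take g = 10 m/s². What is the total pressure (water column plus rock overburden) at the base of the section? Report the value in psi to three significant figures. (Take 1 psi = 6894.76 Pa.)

seawater: 1028 kg/m³ × 10 m/s² × 570 m = 5.860×10^6 Pa = 849.9 psi
halite: 2170 kg/m³ × 10 m/s² × 1030 m = 2.235×10^7 Pa = 3242 psi
limestone: 2581 kg/m³ × 10 m/s² × 300 m = 7.743×10^6 Pa = 1123 psi
diorite: 2840 kg/m³ × 10 m/s² × 12380 m = 3.516×10^8 Pa = 50994 psi
Total = 849.9 + 3242 + 1123 + 50994 = 56209 psi

56200 psi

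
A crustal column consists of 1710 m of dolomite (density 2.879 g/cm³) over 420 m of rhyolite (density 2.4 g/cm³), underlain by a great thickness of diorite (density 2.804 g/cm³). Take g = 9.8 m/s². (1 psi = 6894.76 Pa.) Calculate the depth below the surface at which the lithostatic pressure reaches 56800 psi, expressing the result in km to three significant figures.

Pressure at base of upper layers: 2879×9.8×1710 + 2400×9.8×420 = 5.812×10^7 Pa = 8430 psi
Remaining pressure to be supplied by diorite: 3.916×10^8 − 5.812×10^7 = 3.335×10^8 Pa
Additional depth in diorite = 3.335×10^8 Pa / (2804 kg/m³ × 9.8 m/s²) = 12136 m
Total depth = 2130 m + 12136 m = 14266 m
= 14.266 km

14.3 km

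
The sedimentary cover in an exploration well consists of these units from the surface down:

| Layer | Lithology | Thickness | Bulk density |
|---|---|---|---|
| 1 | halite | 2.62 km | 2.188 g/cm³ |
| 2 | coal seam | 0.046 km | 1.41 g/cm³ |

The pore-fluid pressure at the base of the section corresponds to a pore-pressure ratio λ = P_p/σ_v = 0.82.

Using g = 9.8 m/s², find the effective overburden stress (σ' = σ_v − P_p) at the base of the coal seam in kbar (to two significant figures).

0.10 kbar

Overburden (lithostatic) stress σ_v:
halite: 2188 kg/m³ × 9.8 m/s² × 2620 m = 5.618×10^7 Pa = 56.18 MPa
coal seam: 1410 kg/m³ × 9.8 m/s² × 46 m = 6.356×10^5 Pa = 0.6356 MPa
Total = 56.18 + 0.6356 = 56.815 MPa
Pore pressure P_p = λ·σ_v = 0.82 × 56.81 MPa = 46.59 MPa
Effective stress σ' = σ_v − P_p = 56.81 − 46.59 = 10.227 MPa = 0.10227 kbar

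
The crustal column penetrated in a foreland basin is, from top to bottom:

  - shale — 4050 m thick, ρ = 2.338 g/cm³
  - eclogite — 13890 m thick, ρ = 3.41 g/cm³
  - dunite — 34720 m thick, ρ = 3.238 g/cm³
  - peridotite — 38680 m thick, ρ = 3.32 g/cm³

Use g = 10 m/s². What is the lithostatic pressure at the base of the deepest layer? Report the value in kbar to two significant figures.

30 kbar

shale: 2338 kg/m³ × 10 m/s² × 4050 m = 9.469×10^7 Pa = 0.9469 kbar
eclogite: 3410 kg/m³ × 10 m/s² × 13890 m = 4.736×10^8 Pa = 4.736 kbar
dunite: 3238 kg/m³ × 10 m/s² × 34720 m = 1.124×10^9 Pa = 11.24 kbar
peridotite: 3320 kg/m³ × 10 m/s² × 38680 m = 1.284×10^9 Pa = 12.84 kbar
Total = 0.9469 + 4.736 + 11.24 + 12.84 = 29.767 kbar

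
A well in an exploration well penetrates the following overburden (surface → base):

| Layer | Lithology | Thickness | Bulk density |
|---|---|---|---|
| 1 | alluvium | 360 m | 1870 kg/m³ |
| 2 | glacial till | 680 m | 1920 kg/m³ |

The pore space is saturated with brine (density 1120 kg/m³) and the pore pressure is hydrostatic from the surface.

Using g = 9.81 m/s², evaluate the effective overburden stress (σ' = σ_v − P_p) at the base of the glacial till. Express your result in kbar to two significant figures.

Overburden (lithostatic) stress σ_v:
alluvium: 1870 kg/m³ × 9.81 m/s² × 360 m = 6.604×10^6 Pa = 6.604 MPa
glacial till: 1920 kg/m³ × 9.81 m/s² × 680 m = 1.281×10^7 Pa = 12.81 MPa
Total = 6.604 + 12.81 = 19.412 MPa
Pore pressure P_p = 1120 kg/m³ × 9.81 m/s² × 1040 m = 1.143×10^7 Pa = 11.43 MPa
Effective stress σ' = σ_v − P_p = 19.41 − 11.43 = 7.9853 MPa = 0.079853 kbar

0.080 kbar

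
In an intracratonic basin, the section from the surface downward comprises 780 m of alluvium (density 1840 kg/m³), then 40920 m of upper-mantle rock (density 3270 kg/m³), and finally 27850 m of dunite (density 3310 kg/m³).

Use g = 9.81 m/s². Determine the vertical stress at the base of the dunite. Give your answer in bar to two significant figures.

22000 bar

alluvium: 1840 kg/m³ × 9.81 m/s² × 780 m = 1.408×10^7 Pa = 140.8 bar
upper-mantle rock: 3270 kg/m³ × 9.81 m/s² × 40920 m = 1.313×10^9 Pa = 13127 bar
dunite: 3310 kg/m³ × 9.81 m/s² × 27850 m = 9.043×10^8 Pa = 9043 bar
Total = 140.8 + 13127 + 9043 = 22311 bar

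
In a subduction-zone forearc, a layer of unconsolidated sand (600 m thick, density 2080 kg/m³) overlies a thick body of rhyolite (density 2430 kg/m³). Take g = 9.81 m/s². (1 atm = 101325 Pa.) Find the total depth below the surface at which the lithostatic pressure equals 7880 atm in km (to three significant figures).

Pressure at base of upper layers: 2080×9.81×600 = 1.224×10^7 Pa = 120.8 atm
Remaining pressure to be supplied by rhyolite: 7.984×10^8 − 1.224×10^7 = 7.862×10^8 Pa
Additional depth in rhyolite = 7.862×10^8 Pa / (2430 kg/m³ × 9.81 m/s²) = 32980 m
Total depth = 600 m + 32980 m = 33580 m
= 33.580 km

33.6 km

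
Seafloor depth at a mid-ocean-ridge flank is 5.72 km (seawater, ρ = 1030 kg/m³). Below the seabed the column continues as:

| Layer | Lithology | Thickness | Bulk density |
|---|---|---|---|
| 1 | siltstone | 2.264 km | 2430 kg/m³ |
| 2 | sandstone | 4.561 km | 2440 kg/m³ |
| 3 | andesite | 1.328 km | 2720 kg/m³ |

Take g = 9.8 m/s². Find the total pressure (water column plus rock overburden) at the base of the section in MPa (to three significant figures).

seawater: 1030 kg/m³ × 9.8 m/s² × 5720 m = 5.774×10^7 Pa = 57.74 MPa
siltstone: 2430 kg/m³ × 9.8 m/s² × 2264 m = 5.391×10^7 Pa = 53.91 MPa
sandstone: 2440 kg/m³ × 9.8 m/s² × 4561 m = 1.091×10^8 Pa = 109.1 MPa
andesite: 2720 kg/m³ × 9.8 m/s² × 1328 m = 3.540×10^7 Pa = 35.40 MPa
Total = 57.74 + 53.91 + 109.1 + 35.40 = 256.11 MPa

256 MPa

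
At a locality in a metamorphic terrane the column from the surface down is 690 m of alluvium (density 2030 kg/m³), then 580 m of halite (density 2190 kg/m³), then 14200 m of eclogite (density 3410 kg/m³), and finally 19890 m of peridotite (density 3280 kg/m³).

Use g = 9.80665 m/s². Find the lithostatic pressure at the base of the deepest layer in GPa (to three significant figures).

alluvium: 2030 kg/m³ × 9.80665 m/s² × 690 m = 1.374×10^7 Pa = 0.01374 GPa
halite: 2190 kg/m³ × 9.80665 m/s² × 580 m = 1.246×10^7 Pa = 0.01246 GPa
eclogite: 3410 kg/m³ × 9.80665 m/s² × 14200 m = 4.749×10^8 Pa = 0.4749 GPa
peridotite: 3280 kg/m³ × 9.80665 m/s² × 19890 m = 6.398×10^8 Pa = 0.6398 GPa
Total = 0.01374 + 0.01246 + 0.4749 + 0.6398 = 1.1408 GPa

1.14 GPa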